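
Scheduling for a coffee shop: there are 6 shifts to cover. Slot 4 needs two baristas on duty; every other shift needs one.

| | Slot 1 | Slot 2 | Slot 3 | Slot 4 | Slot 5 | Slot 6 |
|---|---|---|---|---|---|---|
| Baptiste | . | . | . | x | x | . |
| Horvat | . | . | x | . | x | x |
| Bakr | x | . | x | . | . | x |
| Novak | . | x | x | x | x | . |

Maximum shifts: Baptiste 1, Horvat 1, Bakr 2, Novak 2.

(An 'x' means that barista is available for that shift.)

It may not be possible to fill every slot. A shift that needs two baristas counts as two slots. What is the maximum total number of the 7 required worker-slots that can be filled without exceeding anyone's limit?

6

Total capacity across all baristas is 1+1+2+2 = 6, and 7 slots are needed, so at most 6 can be filled.
An assignment achieving 6: Slot 1→Bakr, Slot 2→Novak, Slot 3→Bakr, Slot 4→Baptiste+Novak, Slot 6→Horvat.
Loads: Baptiste 1/1, Horvat 1/1, Bakr 2/2, Novak 2/2.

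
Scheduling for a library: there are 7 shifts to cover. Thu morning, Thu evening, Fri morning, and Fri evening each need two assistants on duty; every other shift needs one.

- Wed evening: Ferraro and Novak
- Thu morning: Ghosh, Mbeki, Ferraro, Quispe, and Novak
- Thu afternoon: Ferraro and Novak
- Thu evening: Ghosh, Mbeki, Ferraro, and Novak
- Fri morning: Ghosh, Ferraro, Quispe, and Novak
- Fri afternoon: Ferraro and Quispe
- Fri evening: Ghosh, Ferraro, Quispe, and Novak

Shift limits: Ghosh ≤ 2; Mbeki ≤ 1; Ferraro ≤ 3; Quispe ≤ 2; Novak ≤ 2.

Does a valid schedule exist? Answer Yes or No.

Total capacity is 2+1+3+2+2 = 10 but 11 worker-slots are needed — infeasible.

No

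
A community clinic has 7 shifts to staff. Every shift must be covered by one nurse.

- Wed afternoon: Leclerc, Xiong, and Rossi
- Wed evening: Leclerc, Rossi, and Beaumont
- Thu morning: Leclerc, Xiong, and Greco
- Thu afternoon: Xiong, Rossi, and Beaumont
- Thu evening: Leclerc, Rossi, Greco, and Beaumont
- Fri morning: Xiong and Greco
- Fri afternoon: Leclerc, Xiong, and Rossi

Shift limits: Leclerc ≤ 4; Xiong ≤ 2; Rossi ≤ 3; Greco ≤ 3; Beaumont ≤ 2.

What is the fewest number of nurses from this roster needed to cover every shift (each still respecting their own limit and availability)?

7 slots to fill and no one can take more than 4, so at least ⌈7/4⌉ = 2 nurses are needed.
No set of 2 nurses can cover every shift (each such set leaves at least one shift with no one available or exceeds a cap).
Leclerc, Xiong, and Rossi alone can cover everything: Wed afternoon→Leclerc, Wed evening→Leclerc, Thu morning→Leclerc, Thu afternoon→Xiong, Thu evening→Leclerc, Fri morning→Xiong, Fri afternoon→Rossi.

3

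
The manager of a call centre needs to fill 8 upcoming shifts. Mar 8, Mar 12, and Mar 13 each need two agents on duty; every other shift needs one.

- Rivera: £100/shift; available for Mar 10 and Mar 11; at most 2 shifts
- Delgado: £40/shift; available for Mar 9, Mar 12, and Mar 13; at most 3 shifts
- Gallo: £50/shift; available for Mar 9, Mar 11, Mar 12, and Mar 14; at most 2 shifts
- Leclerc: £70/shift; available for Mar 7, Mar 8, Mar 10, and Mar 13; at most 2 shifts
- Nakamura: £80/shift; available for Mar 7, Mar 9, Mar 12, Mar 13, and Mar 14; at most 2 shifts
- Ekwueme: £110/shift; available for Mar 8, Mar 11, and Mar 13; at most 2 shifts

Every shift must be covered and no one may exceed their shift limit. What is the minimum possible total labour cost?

Mar 8 can only be covered by Leclerc and Ekwueme, so that assignment is forced.
Picking the cheapest available agent for each shift independently would cost £660, but that ignores the shift limits.
An optimal schedule: Mar 7→Leclerc, Mar 8→Leclerc+Ekwueme, Mar 9→Delgado, Mar 10→Rivera, Mar 11→Gallo, Mar 12→Delgado+Nakamura, Mar 13→Delgado+Nakamura, Mar 14→Gallo.
Total: 70 + 70 + 110 + 40 + 100 + 50 + 40 + 80 + 40 + 80 + 50 = £730.

£730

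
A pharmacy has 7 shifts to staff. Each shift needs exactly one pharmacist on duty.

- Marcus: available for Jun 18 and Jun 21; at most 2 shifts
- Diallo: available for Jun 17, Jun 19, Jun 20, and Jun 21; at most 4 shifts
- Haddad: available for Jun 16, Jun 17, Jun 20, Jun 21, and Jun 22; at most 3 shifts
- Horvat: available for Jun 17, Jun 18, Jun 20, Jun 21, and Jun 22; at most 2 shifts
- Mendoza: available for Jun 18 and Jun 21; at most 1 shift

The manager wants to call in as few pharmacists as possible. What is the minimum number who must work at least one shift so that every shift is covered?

7 slots to fill and no one can take more than 4, so at least ⌈7/4⌉ = 2 pharmacists are needed.
Shifts {Jun 16, Jun 18, Jun 19} need 3 slots, but among the pharmacists available for them (Marcus, Diallo, Haddad, Horvat, and Mendoza) any 2 together supply at most 2. So 2 pharmacists are not enough.
Marcus, Diallo, and Haddad alone can cover everything: Jun 16→Haddad, Jun 17→Diallo, Jun 18→Marcus, Jun 19→Diallo, Jun 20→Diallo, Jun 21→Marcus, Jun 22→Haddad.

3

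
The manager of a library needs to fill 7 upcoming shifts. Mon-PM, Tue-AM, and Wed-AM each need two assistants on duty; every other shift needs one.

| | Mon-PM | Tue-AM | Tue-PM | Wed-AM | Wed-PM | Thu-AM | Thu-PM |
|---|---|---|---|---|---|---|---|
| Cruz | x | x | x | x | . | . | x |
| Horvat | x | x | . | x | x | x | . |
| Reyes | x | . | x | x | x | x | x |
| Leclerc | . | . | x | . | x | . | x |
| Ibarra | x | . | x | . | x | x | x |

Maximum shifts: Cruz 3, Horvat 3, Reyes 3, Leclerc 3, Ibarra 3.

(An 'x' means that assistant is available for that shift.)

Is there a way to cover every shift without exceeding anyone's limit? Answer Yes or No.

Tue-AM can only be covered by Cruz and Horvat, so that assignment is forced.
One valid schedule: Mon-PM→Reyes+Ibarra, Tue-AM→Cruz+Horvat, Tue-PM→Cruz, Wed-AM→Cruz+Horvat, Wed-PM→Reyes, Thu-AM→Horvat, Thu-PM→Reyes.
Loads: Cruz 3/3, Horvat 3/3, Reyes 3/3, Leclerc 0/3, Ibarra 1/3 — all within limits.

Yes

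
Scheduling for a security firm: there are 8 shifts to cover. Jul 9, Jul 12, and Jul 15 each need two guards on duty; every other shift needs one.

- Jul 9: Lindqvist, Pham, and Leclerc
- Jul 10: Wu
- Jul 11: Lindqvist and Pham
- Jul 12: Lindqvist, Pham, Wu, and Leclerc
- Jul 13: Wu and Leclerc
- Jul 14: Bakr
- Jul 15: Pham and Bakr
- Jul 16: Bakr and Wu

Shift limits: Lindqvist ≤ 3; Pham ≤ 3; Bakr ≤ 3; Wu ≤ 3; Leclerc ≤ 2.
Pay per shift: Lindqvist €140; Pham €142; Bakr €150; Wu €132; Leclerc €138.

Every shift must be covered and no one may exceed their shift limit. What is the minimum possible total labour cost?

Jul 10 can only be covered by Wu, so that assignment is forced.
Jul 14 can only be covered by Bakr, so that assignment is forced.
Jul 15 can only be covered by Pham and Bakr, so that assignment is forced.
Picking the cheapest available guard for each shift independently would cost €1526, but that ignores the shift limits.
An optimal schedule: Jul 9→Leclerc+Lindqvist, Jul 10→Wu, Jul 11→Lindqvist, Jul 12→Leclerc+Lindqvist, Jul 13→Wu, Jul 14→Bakr, Jul 15→Pham+Bakr, Jul 16→Wu.
Total: 138 + 140 + 132 + 140 + 138 + 140 + 132 + 150 + 142 + 150 + 132 = €1534.

€1534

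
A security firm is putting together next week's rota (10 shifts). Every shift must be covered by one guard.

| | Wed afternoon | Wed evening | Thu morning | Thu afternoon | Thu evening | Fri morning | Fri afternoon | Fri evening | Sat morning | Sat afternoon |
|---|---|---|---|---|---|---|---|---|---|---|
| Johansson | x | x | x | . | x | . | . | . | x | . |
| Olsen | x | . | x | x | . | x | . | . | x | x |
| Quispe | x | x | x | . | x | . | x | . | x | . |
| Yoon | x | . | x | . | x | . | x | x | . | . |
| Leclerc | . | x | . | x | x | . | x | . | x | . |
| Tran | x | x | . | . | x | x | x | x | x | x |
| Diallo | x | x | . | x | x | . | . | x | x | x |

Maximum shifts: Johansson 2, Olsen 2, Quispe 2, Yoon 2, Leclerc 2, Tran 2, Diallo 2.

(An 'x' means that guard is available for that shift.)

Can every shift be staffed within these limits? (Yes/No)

One valid schedule: Wed afternoon→Quispe, Wed evening→Johansson, Thu morning→Johansson, Thu afternoon→Olsen, Thu evening→Yoon, Fri morning→Olsen, Fri afternoon→Quispe, Fri evening→Yoon, Sat morning→Leclerc, Sat afternoon→Tran.
Loads: Johansson 2/2, Olsen 2/2, Quispe 2/2, Yoon 2/2, Leclerc 1/2, Tran 1/2, Diallo 0/2 — all within limits.

Yes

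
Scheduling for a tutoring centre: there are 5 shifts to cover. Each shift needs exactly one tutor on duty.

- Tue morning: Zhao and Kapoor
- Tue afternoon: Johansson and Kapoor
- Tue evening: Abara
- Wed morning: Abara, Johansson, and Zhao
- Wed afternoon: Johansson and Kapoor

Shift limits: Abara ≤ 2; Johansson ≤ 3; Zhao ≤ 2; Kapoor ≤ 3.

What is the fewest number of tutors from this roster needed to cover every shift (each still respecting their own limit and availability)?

5 slots to fill and no one can take more than 3, so at least ⌈5/3⌉ = 2 tutors are needed.
Abara and Kapoor alone can cover everything: Tue morning→Kapoor, Tue afternoon→Kapoor, Tue evening→Abara, Wed morning→Abara, Wed afternoon→Kapoor.

2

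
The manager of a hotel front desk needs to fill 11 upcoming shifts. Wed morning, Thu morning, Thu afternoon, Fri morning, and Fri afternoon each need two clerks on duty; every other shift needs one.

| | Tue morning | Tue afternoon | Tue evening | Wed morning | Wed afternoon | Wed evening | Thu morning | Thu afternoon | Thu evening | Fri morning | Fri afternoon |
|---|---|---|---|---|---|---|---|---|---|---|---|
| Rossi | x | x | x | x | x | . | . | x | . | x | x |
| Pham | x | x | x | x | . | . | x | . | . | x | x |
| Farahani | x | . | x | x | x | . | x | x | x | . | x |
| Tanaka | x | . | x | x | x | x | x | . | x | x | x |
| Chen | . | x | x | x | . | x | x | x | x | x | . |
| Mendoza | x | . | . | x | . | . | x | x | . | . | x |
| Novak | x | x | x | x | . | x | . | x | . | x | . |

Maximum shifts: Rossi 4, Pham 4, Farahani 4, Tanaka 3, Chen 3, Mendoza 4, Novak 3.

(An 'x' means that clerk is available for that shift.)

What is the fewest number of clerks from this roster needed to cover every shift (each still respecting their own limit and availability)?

5

16 slots to fill and no one can take more than 4, so at least ⌈16/4⌉ = 4 clerks are needed.
No set of 4 clerks can cover every shift (each such set leaves at least one shift with no one available or exceeds a cap).
Rossi, Pham, Farahani, Tanaka, and Chen alone can cover everything: Tue morning→Rossi, Tue afternoon→Rossi, Tue evening→Pham, Wed morning→Tanaka+Chen, Wed afternoon→Rossi, Wed evening→Tanaka, Thu morning→Pham+Farahani, Thu afternoon→Rossi+Farahani, Thu evening→Farahani, Fri morning→Pham+Tanaka, Fri afternoon→Pham+Farahani.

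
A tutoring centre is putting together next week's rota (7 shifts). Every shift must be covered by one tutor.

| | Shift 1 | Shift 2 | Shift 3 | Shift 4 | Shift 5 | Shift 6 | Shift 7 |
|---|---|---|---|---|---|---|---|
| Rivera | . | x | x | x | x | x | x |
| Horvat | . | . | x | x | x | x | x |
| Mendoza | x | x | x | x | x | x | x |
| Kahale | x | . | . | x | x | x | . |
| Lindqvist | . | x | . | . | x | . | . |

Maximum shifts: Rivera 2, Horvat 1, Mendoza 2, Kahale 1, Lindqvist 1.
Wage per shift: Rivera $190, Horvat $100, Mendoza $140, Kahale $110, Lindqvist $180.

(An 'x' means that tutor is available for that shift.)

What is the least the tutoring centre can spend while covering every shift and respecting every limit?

$1050

Picking the cheapest available tutor for each shift independently would cost $750, but that ignores the shift limits.
An optimal schedule: Shift 1→Mendoza, Shift 2→Rivera, Shift 3→Rivera, Shift 4→Mendoza, Shift 5→Lindqvist, Shift 6→Kahale, Shift 7→Horvat.
Total: 140 + 190 + 190 + 140 + 180 + 110 + 100 = $1050.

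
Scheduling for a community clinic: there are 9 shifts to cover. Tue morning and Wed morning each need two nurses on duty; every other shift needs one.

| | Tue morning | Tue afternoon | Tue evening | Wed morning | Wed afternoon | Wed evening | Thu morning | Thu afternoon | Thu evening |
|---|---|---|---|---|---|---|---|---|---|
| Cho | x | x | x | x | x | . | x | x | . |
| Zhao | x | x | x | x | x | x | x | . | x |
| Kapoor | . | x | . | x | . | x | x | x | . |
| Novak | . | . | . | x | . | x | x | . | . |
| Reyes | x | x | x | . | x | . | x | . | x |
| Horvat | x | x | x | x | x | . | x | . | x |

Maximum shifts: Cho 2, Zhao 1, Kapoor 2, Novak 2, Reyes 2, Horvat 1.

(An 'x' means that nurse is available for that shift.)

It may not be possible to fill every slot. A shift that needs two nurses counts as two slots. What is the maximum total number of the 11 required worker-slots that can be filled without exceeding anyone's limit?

Total capacity across all nurses is 2+1+2+2+2+1 = 10, and 11 slots are needed, so at most 10 can be filled.
An assignment achieving 10: Tue morning→Cho+Reyes, Tue afternoon→Kapoor, Tue evening→Horvat, Wed morning→Kapoor+Novak, Wed evening→Zhao, Thu morning→Novak, Thu afternoon→Cho, Thu evening→Reyes.
Loads: Cho 2/2, Zhao 1/1, Kapoor 2/2, Novak 2/2, Reyes 2/2, Horvat 1/1.

10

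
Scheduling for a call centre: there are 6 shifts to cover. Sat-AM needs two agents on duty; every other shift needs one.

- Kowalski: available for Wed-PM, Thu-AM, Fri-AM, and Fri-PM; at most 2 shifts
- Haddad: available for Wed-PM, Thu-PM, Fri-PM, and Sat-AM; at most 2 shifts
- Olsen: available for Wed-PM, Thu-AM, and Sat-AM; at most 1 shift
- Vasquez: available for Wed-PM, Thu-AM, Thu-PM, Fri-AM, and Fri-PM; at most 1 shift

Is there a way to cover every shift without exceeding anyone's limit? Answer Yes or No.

No

Total capacity is 2+2+1+1 = 6 but 7 worker-slots are needed — infeasible.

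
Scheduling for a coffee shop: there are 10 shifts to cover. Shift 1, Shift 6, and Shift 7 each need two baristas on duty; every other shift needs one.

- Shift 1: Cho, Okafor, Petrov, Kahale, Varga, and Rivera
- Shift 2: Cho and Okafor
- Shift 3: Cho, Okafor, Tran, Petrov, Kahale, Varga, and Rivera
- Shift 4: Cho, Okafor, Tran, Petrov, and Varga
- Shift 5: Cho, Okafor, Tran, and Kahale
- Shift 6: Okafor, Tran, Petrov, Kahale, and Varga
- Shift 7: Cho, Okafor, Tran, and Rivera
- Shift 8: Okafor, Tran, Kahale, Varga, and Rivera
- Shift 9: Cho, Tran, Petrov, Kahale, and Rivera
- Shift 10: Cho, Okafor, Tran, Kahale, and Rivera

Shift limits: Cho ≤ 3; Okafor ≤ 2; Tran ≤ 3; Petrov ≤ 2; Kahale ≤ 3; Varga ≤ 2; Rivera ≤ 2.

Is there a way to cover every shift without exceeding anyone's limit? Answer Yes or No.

One valid schedule: Shift 1→Petrov+Kahale, Shift 2→Cho, Shift 3→Tran, Shift 4→Cho, Shift 5→Cho, Shift 6→Petrov+Kahale, Shift 7→Tran+Rivera, Shift 8→Okafor, Shift 9→Tran, Shift 10→Okafor.
Loads: Cho 3/3, Okafor 2/2, Tran 3/3, Petrov 2/2, Kahale 2/3, Varga 0/2, Rivera 1/2 — all within limits.

Yes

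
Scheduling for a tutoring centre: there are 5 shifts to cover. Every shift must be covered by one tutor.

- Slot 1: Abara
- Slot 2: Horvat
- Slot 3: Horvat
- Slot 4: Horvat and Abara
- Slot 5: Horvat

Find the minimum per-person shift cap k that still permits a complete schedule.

3

With 2 tutors and 5 worker-slots to fill, someone must work at least ⌈5/2⌉ = 3 shifts, so k ≥ 3.
k = 3 works: Slot 1→Abara, Slot 2→Horvat, Slot 3→Horvat, Slot 4→Abara, Slot 5→Horvat.
Loads: Horvat 3, Abara 2 — all ≤ 3.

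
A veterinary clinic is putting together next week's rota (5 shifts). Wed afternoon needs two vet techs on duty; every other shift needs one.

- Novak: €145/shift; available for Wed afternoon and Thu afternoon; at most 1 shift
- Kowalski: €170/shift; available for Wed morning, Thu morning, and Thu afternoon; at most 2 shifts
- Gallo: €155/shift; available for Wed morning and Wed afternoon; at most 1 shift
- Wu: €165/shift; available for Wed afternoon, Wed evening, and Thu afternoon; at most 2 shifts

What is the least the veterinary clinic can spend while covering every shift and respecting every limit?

€970

Wed evening can only be covered by Wu, so that assignment is forced.
Thu morning can only be covered by Kowalski, so that assignment is forced.
Picking the cheapest available vet tech for each shift independently would cost €935, but that ignores the shift limits.
An optimal schedule: Wed morning→Kowalski, Wed afternoon→Novak+Gallo, Wed evening→Wu, Thu morning→Kowalski, Thu afternoon→Wu.
Total: 170 + 145 + 155 + 165 + 170 + 165 = €970.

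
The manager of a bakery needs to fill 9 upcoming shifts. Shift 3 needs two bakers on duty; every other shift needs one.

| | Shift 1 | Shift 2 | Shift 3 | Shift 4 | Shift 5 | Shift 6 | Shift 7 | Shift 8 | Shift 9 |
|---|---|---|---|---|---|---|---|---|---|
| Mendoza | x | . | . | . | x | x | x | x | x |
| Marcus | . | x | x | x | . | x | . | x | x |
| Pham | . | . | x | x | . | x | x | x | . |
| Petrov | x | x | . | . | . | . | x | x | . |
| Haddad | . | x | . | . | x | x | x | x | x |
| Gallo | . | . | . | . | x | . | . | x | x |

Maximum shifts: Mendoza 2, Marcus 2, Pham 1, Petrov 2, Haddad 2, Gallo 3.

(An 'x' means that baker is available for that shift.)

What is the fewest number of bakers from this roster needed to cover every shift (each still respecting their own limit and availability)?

5

10 slots to fill and no one can take more than 3, so at least ⌈10/3⌉ = 4 bakers are needed.
Any 4 bakers together have capacity at most 3+2+2+2 = 9 < 10 slots, so 4 can never suffice.
Mendoza, Marcus, Pham, Petrov, and Gallo alone can cover everything: Shift 1→Mendoza, Shift 2→Petrov, Shift 3→Marcus+Pham, Shift 4→Marcus, Shift 5→Gallo, Shift 6→Mendoza, Shift 7→Petrov, Shift 8→Gallo, Shift 9→Gallo.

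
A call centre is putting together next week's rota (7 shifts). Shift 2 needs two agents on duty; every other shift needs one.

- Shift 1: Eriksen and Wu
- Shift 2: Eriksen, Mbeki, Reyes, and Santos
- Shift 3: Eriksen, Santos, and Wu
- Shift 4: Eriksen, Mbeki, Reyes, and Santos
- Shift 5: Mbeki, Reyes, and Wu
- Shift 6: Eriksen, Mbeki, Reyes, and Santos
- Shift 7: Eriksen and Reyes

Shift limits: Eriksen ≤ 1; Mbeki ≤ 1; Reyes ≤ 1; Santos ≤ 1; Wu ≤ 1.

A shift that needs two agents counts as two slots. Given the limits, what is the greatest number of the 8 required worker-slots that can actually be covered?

5

Total capacity across all agents is 1+1+1+1+1 = 5, and 8 slots are needed, so at most 5 can be filled.
An assignment achieving 5: Shift 1→Eriksen, Shift 2→Mbeki, Shift 3→Santos, Shift 5→Wu, Shift 7→Reyes.
Loads: Eriksen 1/1, Mbeki 1/1, Reyes 1/1, Santos 1/1, Wu 1/1.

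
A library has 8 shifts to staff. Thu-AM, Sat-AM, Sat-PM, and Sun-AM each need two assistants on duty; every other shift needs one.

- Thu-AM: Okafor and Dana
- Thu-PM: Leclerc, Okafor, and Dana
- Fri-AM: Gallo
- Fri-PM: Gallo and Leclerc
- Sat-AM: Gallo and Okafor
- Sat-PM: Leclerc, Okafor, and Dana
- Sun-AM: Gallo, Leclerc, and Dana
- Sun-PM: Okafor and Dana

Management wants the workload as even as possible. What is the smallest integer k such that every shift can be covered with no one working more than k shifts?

3

With 4 assistants and 12 worker-slots to fill, someone must work at least ⌈12/4⌉ = 3 shifts, so k ≥ 3.
k = 3 works: Thu-AM→Okafor+Dana, Thu-PM→Leclerc, Fri-AM→Gallo, Fri-PM→Gallo, Sat-AM→Gallo+Okafor, Sat-PM→Leclerc+Dana, Sun-AM→Leclerc+Dana, Sun-PM→Okafor.
Loads: Gallo 3, Leclerc 3, Okafor 3, Dana 3 — all ≤ 3.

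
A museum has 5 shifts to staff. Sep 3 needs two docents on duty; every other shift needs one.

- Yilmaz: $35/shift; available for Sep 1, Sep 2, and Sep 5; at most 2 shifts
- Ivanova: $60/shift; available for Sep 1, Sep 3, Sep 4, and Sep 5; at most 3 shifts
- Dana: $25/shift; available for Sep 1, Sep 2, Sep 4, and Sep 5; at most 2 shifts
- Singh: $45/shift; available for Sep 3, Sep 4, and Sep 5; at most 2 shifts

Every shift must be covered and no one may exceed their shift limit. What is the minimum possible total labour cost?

Sep 3 can only be covered by Ivanova and Singh, so that assignment is forced.
Picking the cheapest available docent for each shift independently would cost $205, but that ignores the shift limits.
An optimal schedule: Sep 1→Yilmaz, Sep 2→Dana, Sep 3→Singh+Ivanova, Sep 4→Dana, Sep 5→Yilmaz.
Total: 35 + 25 + 45 + 60 + 25 + 35 = $225.

$225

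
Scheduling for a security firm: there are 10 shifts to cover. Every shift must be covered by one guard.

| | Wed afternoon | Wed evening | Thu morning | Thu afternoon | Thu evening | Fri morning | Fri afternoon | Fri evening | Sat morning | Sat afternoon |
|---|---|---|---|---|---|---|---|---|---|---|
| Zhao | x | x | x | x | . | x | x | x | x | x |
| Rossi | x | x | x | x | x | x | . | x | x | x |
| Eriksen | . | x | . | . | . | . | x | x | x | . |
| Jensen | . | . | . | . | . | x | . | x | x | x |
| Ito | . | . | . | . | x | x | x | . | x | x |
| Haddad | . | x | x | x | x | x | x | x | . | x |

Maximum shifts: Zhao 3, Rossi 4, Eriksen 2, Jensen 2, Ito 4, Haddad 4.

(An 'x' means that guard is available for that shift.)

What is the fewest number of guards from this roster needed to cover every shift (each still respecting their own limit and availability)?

10 slots to fill and no one can take more than 4, so at least ⌈10/4⌉ = 3 guards are needed.
Zhao, Rossi, and Ito alone can cover everything: Wed afternoon→Zhao, Wed evening→Zhao, Thu morning→Zhao, Thu afternoon→Rossi, Thu evening→Rossi, Fri morning→Rossi, Fri afternoon→Ito, Fri evening→Rossi, Sat morning→Ito, Sat afternoon→Ito.

3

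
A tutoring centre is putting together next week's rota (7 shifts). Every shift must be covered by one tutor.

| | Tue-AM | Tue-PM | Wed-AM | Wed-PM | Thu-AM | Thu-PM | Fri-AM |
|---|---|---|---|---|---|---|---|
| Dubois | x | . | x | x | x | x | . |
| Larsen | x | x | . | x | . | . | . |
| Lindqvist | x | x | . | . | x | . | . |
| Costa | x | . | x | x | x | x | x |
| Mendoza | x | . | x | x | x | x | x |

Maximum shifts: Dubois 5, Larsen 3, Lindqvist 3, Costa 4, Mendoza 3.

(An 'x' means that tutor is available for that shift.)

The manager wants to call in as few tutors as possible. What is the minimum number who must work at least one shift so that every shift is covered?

7 slots to fill and no one can take more than 5, so at least ⌈7/5⌉ = 2 tutors are needed.
Larsen and Costa alone can cover everything: Tue-AM→Larsen, Tue-PM→Larsen, Wed-AM→Costa, Wed-PM→Larsen, Thu-AM→Costa, Thu-PM→Costa, Fri-AM→Costa.

2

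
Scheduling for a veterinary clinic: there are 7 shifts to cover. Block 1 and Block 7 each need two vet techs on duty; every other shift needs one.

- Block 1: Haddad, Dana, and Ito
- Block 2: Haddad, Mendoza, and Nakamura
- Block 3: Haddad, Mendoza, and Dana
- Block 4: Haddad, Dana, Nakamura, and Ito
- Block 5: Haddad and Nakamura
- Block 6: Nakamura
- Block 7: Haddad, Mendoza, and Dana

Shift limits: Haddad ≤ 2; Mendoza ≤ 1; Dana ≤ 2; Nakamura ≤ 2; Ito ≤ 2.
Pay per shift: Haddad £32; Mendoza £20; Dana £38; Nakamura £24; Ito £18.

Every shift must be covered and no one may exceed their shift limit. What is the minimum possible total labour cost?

£244

Block 6 can only be covered by Nakamura, so that assignment is forced.
Picking the cheapest available vet tech for each shift independently would cost £208, but that ignores the shift limits.
An optimal schedule: Block 1→Haddad+Ito, Block 2→Nakamura, Block 3→Dana, Block 4→Ito, Block 5→Haddad, Block 6→Nakamura, Block 7→Mendoza+Dana.
Total: 32 + 18 + 24 + 38 + 18 + 32 + 24 + 20 + 38 = £244.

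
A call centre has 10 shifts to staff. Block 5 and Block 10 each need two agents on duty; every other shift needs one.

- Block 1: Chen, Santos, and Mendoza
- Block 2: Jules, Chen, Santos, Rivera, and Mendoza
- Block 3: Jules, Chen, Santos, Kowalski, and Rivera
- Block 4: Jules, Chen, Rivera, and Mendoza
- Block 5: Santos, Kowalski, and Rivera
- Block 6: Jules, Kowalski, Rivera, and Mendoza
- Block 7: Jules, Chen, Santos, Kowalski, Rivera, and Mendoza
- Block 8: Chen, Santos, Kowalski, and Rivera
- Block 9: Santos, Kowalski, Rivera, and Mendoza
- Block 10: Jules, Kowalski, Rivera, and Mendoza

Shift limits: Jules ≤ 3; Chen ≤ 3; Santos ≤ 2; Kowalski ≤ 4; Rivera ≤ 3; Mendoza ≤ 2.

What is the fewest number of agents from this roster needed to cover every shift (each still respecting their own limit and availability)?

4

12 slots to fill and no one can take more than 4, so at least ⌈12/4⌉ = 3 agents are needed.
Any 3 agents together have capacity at most 4+3+3 = 10 < 12 slots, so 3 can never suffice.
Jules, Chen, Santos, and Kowalski alone can cover everything: Block 1→Chen, Block 2→Chen, Block 3→Kowalski, Block 4→Jules, Block 5→Santos+Kowalski, Block 6→Jules, Block 7→Kowalski, Block 8→Chen, Block 9→Santos, Block 10→Jules+Kowalski.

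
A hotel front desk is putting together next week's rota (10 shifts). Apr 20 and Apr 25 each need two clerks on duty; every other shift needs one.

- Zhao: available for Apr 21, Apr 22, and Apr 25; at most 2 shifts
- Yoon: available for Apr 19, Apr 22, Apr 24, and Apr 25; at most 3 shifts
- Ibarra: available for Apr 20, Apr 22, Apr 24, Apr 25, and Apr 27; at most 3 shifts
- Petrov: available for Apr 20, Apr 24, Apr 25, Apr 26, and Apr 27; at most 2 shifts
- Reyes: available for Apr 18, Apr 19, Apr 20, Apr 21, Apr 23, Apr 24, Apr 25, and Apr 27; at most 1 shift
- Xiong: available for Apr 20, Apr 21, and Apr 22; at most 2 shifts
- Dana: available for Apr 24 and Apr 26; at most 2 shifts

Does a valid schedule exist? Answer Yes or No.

Total capacity is 15 and 12 slots are needed, so capacity alone doesn't rule it out.
Shifts {Apr 18, Apr 23} need 2 worker-slots in total, but the clerks available for any of those shifts (Reyes) can supply at most 1 among them. So no valid schedule exists.

No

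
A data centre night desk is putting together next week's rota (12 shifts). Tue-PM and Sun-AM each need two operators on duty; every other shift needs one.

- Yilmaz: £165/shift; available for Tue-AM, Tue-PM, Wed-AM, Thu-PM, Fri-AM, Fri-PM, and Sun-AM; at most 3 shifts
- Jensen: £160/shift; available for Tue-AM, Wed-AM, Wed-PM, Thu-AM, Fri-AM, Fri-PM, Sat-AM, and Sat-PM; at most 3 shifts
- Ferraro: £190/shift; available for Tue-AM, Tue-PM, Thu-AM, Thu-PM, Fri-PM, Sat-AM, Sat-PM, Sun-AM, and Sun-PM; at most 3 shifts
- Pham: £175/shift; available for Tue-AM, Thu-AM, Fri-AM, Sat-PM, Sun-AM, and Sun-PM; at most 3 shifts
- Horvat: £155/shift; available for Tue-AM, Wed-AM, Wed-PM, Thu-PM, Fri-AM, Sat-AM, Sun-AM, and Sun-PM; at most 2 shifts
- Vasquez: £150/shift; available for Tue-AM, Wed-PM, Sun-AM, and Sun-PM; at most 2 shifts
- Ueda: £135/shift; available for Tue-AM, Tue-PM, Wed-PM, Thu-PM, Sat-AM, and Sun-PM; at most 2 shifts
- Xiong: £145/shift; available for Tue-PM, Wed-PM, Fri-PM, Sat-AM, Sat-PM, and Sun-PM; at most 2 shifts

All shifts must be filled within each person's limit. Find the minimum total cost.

£2145

Picking the cheapest available operator for each shift independently would cost £2020, but that ignores the shift limits.
An optimal schedule: Tue-AM→Yilmaz, Tue-PM→Ueda+Yilmaz, Wed-AM→Horvat, Wed-PM→Jensen, Thu-AM→Jensen, Thu-PM→Ueda, Fri-AM→Horvat, Fri-PM→Xiong, Sat-AM→Jensen, Sat-PM→Xiong, Sun-AM→Vasquez+Yilmaz, Sun-PM→Vasquez.
Total: 165 + 135 + 165 + 155 + 160 + 160 + 135 + 155 + 145 + 160 + 145 + 150 + 165 + 150 = £2145.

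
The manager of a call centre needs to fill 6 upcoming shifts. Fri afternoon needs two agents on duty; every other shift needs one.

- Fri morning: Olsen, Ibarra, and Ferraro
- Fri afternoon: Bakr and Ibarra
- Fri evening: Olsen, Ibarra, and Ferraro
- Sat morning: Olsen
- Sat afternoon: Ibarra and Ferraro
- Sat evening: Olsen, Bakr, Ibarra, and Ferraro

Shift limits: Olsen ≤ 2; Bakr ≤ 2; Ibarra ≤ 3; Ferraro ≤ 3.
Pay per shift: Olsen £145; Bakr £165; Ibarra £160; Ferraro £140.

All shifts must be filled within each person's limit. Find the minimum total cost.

Fri afternoon can only be covered by Bakr and Ibarra, so that assignment is forced.
Sat morning can only be covered by Olsen, so that assignment is forced.
Picking the cheapest available agent for each shift independently would cost £1030, but that ignores the shift limits.
An optimal schedule: Fri morning→Ferraro, Fri afternoon→Ibarra+Bakr, Fri evening→Ferraro, Sat morning→Olsen, Sat afternoon→Ferraro, Sat evening→Olsen.
Total: 140 + 160 + 165 + 140 + 145 + 140 + 145 = £1035.

£1035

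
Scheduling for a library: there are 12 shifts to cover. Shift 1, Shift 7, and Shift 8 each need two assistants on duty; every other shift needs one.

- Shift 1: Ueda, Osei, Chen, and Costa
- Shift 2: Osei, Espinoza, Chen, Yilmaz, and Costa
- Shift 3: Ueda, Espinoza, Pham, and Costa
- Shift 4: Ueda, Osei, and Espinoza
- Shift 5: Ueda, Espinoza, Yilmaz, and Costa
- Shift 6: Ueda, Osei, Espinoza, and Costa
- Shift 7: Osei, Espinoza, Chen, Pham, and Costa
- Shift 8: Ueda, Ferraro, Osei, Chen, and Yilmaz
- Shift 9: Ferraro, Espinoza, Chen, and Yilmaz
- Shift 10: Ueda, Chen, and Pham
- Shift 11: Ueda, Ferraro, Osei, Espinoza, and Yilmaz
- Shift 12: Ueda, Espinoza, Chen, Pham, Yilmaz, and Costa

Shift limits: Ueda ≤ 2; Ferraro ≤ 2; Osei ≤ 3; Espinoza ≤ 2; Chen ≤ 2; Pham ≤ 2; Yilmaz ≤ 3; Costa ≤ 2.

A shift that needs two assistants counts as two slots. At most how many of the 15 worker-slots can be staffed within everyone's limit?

15

Total capacity across all assistants is 2+2+3+2+2+2+3+2 = 18, and 15 slots are needed, so at most 15 can be filled.
An assignment achieving 15: Shift 1→Osei+Chen, Shift 2→Osei, Shift 3→Espinoza, Shift 4→Ueda, Shift 5→Espinoza, Shift 6→Osei, Shift 7→Chen+Pham, Shift 8→Ferraro+Yilmaz, Shift 9→Ferraro, Shift 10→Ueda, Shift 11→Yilmaz, Shift 12→Pham.
Loads: Ueda 2/2, Ferraro 2/2, Osei 3/3, Espinoza 2/2, Chen 2/2, Pham 2/2, Yilmaz 2/3, Costa 0/2.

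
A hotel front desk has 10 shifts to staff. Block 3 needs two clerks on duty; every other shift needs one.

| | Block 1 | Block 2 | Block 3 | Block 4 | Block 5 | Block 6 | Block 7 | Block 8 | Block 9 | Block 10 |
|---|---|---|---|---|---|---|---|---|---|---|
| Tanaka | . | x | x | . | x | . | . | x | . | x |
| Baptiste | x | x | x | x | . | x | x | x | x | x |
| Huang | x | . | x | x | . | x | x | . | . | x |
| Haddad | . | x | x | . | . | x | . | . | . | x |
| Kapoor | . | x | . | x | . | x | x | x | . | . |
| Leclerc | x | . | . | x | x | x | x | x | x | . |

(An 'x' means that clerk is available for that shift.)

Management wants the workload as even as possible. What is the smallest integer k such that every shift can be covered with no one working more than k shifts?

2

With 6 clerks and 11 worker-slots to fill, someone must work at least ⌈11/6⌉ = 2 shifts, so k ≥ 2.
k = 2 works: Block 1→Baptiste, Block 2→Tanaka, Block 3→Huang+Haddad, Block 4→Huang, Block 5→Tanaka, Block 6→Leclerc, Block 7→Kapoor, Block 8→Kapoor, Block 9→Baptiste, Block 10→Haddad.
Loads: Tanaka 2, Baptiste 2, Huang 2, Haddad 2, Kapoor 2, Leclerc 1 — all ≤ 2.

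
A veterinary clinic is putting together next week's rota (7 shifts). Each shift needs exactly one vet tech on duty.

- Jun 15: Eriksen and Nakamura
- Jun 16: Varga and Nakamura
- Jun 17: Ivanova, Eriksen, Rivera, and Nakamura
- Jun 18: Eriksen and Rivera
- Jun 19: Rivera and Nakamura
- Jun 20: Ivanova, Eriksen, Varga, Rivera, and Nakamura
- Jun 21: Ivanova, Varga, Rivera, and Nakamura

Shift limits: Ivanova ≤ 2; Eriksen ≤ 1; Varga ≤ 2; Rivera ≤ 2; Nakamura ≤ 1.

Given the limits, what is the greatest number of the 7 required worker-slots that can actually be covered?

Total capacity across all vet techs is 2+1+2+2+1 = 8, and 7 slots are needed, so at most 7 can be filled.
An assignment achieving 7: Jun 15→Eriksen, Jun 16→Varga, Jun 17→Ivanova, Jun 18→Rivera, Jun 19→Rivera, Jun 20→Varga, Jun 21→Ivanova.
Loads: Ivanova 2/2, Eriksen 1/1, Varga 2/2, Rivera 2/2, Nakamura 0/1.

7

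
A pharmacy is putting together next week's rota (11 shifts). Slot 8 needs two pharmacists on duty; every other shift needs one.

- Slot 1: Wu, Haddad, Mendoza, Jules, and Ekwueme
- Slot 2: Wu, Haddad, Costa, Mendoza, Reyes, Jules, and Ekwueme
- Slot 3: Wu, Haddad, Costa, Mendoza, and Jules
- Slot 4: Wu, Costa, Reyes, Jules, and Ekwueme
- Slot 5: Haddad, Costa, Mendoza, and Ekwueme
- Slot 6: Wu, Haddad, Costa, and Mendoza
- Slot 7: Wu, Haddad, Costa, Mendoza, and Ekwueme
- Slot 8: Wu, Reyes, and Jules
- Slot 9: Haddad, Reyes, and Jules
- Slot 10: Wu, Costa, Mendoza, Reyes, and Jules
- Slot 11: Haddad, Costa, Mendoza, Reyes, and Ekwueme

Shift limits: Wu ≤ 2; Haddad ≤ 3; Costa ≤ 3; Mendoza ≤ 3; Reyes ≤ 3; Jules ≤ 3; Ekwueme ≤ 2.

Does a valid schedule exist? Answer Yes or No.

One valid schedule: Slot 1→Haddad, Slot 2→Mendoza, Slot 3→Costa, Slot 4→Costa, Slot 5→Haddad, Slot 6→Wu, Slot 7→Costa, Slot 8→Wu+Reyes, Slot 9→Haddad, Slot 10→Mendoza, Slot 11→Mendoza.
Loads: Wu 2/2, Haddad 3/3, Costa 3/3, Mendoza 3/3, Reyes 1/3, Jules 0/3, Ekwueme 0/2 — all within limits.

Yes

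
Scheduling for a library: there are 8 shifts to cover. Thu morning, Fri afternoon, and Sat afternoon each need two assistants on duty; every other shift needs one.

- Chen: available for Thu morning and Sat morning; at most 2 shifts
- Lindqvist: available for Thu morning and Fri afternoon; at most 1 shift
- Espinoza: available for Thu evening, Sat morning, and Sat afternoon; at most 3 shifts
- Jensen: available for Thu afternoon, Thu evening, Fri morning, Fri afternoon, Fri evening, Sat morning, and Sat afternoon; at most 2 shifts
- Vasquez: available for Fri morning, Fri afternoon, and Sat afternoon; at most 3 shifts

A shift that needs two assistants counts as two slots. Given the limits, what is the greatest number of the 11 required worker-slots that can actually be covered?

10

Total capacity across all assistants is 2+1+3+2+3 = 11, and 11 slots are needed, so at most 11 can be filled.
Shifts {Thu morning, Thu afternoon, Fri afternoon, Fri evening} need 6 slots but only Chen, Lindqvist, Jensen, and Vasquez are available for them, supplying at most 5 — so at least 1 slot must go unfilled.
An assignment achieving 10: Thu morning→Chen+Lindqvist, Thu afternoon→Jensen, Thu evening→Espinoza, Fri morning→Vasquez, Fri afternoon→Vasquez, Fri evening→Jensen, Sat morning→Chen, Sat afternoon→Espinoza+Vasquez.
Loads: Chen 2/2, Lindqvist 1/1, Espinoza 2/3, Jensen 2/2, Vasquez 3/3.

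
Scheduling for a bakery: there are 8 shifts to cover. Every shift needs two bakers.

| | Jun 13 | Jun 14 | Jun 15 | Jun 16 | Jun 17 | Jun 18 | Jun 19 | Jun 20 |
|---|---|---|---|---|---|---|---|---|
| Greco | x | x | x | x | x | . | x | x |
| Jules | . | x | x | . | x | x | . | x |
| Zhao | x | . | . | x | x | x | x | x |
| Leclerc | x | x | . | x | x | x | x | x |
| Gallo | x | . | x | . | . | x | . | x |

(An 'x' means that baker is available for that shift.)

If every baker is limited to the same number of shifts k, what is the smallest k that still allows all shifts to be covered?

With 5 bakers and 16 worker-slots to fill, someone must work at least ⌈16/5⌉ = 4 shifts, so k ≥ 4.
k = 4 works: Jun 13→Zhao+Leclerc, Jun 14→Greco+Jules, Jun 15→Greco+Jules, Jun 16→Greco+Zhao, Jun 17→Jules+Zhao, Jun 18→Jules+Leclerc, Jun 19→Greco+Zhao, Jun 20→Leclerc+Gallo.
Loads: Greco 4, Jules 4, Zhao 4, Leclerc 3, Gallo 1 — all ≤ 4.

4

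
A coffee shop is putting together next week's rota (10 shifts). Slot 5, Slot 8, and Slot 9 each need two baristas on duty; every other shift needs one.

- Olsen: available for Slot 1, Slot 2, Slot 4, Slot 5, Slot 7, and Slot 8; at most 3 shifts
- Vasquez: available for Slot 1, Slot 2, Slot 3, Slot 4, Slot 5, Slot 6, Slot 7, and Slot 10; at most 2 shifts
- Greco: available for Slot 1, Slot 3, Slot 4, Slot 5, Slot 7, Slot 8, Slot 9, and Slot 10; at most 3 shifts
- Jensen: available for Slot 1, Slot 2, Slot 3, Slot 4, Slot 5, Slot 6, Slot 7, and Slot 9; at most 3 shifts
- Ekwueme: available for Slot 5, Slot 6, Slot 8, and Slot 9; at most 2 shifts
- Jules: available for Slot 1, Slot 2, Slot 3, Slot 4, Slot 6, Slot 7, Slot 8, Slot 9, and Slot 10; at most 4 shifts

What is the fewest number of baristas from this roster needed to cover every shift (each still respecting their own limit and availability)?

4

13 slots to fill and no one can take more than 4, so at least ⌈13/4⌉ = 4 baristas are needed.
Olsen, Greco, Jensen, and Jules alone can cover everything: Slot 1→Jensen, Slot 2→Olsen, Slot 3→Greco, Slot 4→Jules, Slot 5→Olsen+Greco, Slot 6→Jensen, Slot 7→Jules, Slot 8→Olsen+Jules, Slot 9→Jensen+Jules, Slot 10→Greco.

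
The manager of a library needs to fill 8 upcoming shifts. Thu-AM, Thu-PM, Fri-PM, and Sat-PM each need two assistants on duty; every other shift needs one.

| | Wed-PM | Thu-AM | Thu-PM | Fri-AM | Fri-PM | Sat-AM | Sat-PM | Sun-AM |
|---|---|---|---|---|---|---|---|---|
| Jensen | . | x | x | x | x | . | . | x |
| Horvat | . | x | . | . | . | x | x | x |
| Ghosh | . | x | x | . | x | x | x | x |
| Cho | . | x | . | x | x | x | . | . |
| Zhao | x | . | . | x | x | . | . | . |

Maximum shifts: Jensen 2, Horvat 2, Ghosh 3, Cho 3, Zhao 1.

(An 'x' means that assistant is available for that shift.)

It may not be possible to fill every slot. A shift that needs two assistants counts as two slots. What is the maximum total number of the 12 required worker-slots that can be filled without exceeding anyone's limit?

Total capacity across all assistants is 2+2+3+3+1 = 11, and 12 slots are needed, so at most 11 can be filled.
An assignment achieving 11: Wed-PM→Zhao, Thu-AM→Ghosh+Cho, Thu-PM→Jensen+Ghosh, Fri-AM→Jensen, Fri-PM→Cho, Sat-AM→Cho, Sat-PM→Horvat+Ghosh, Sun-AM→Horvat.
Loads: Jensen 2/2, Horvat 2/2, Ghosh 3/3, Cho 3/3, Zhao 1/1.

11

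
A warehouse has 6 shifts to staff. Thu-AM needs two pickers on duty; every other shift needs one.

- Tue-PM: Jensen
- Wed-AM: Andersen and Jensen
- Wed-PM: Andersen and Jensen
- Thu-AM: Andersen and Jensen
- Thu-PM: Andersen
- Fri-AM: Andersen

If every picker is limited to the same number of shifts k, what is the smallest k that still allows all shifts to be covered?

4

With 2 pickers and 7 worker-slots to fill, someone must work at least ⌈7/2⌉ = 4 shifts, so k ≥ 4.
k = 4 works: Tue-PM→Jensen, Wed-AM→Andersen, Wed-PM→Jensen, Thu-AM→Andersen+Jensen, Thu-PM→Andersen, Fri-AM→Andersen.
Loads: Andersen 4, Jensen 3 — all ≤ 4.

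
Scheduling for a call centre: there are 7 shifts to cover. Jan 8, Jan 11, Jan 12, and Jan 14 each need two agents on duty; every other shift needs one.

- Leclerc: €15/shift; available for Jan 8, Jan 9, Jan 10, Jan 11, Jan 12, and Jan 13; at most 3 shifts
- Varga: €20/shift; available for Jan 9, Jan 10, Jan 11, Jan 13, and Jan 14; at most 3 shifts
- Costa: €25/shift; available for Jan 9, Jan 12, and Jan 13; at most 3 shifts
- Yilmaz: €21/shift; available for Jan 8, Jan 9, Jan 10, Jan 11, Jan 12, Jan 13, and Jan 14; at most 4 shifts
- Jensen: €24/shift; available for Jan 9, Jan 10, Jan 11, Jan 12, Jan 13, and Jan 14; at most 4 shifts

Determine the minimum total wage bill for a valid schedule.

Jan 8 can only be covered by Leclerc and Yilmaz, so that assignment is forced.
Picking the cheapest available agent for each shift independently would cost €193, but that ignores the shift limits.
An optimal schedule: Jan 8→Leclerc+Yilmaz, Jan 9→Leclerc, Jan 10→Leclerc, Jan 11→Varga+Yilmaz, Jan 12→Yilmaz+Jensen, Jan 13→Varga, Jan 14→Varga+Yilmaz.
Total: 15 + 21 + 15 + 15 + 20 + 21 + 21 + 24 + 20 + 20 + 21 = €213.

€213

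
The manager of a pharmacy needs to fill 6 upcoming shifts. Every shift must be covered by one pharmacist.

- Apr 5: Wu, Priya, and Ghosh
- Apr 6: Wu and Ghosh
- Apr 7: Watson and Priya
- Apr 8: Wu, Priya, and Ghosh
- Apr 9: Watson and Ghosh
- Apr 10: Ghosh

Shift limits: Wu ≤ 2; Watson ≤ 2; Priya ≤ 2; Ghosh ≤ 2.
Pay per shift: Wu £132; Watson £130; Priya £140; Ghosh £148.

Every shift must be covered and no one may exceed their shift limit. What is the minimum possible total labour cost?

Apr 10 can only be covered by Ghosh, so that assignment is forced.
Picking the cheapest available pharmacist for each shift independently would cost £804, but that ignores the shift limits.
An optimal schedule: Apr 5→Wu, Apr 6→Wu, Apr 7→Watson, Apr 8→Priya, Apr 9→Watson, Apr 10→Ghosh.
Total: 132 + 132 + 130 + 140 + 130 + 148 = £812.

£812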